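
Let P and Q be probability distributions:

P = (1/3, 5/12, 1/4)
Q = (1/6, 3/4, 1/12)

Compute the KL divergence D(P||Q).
D(P||Q) = Σ P(i) log₂(P(i)/Q(i))
  i=0: (1/3) × log₂((1/3)/(1/6)) = (1/3) × log₂(2) = 0.3333
  i=1: (5/12) × log₂((5/12)/(3/4)) = (5/12) × log₂(5/9) = -0.3533
  i=2: (1/4) × log₂((1/4)/(1/12)) = (1/4) × log₂(3) = 0.3962
D(P||Q) = 0.3333 - 0.3533 + 0.3962
  = 0.3762 bits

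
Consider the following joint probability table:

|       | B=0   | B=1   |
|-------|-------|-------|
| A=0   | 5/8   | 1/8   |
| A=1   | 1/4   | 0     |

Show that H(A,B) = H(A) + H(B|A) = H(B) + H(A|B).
Marginal P(A) (row sums):
  P(A=0) = 5/8 + 1/8 = 3/4
  P(A=1) = 1/4 + 0 = 1/4
Marginal P(B) (column sums):
  P(B=0) = 5/8 + 1/4 = 7/8
  P(B=1) = 1/8 + 0 = 1/8

Decomposition 1: H(A) + H(B|A)
H(A) = -[(3/4)·log₂(3/4) + (1/4)·log₂(1/4)]
  = 0.3113 + 0.5000
  = 0.8113 bits
H(B|A) = -Σ P(A,B)·log₂ P(B|A), where P(B|A) = P(A,B) / P(A)
  (cells with P(A,B) = 0 contribute 0)
  (A=0,B=0): P(B|A) = (5/8)/(3/4) = 5/6;  -(5/8)·log₂(5/6) = 0.1644
  (A=0,B=1): P(B|A) = (1/8)/(3/4) = 1/6;  -(1/8)·log₂(1/6) = 0.3231
  (A=1,B=0): P(B|A) = (1/4)/(1/4) = 1;  -(1/4)·log₂(1) = 0.0000
H(B|A) = 0.1644 + 0.3231 + 0.0000
  = 0.4875 bits
H(A) + H(B|A) = 0.8113 + 0.4875 = 1.2988 bits

Decomposition 2: H(B) + H(A|B)
H(B) = -[(7/8)·log₂(7/8) + (1/8)·log₂(1/8)]
  = 0.1686 + 0.3750
  = 0.5436 bits
H(A|B) = -Σ P(A,B)·log₂ P(A|B), where P(A|B) = P(A,B) / P(B)
  (cells with P(A,B) = 0 contribute 0)
  (A=0,B=0): P(A|B) = (5/8)/(7/8) = 5/7;  -(5/8)·log₂(5/7) = 0.3034
  (A=0,B=1): P(A|B) = (1/8)/(1/8) = 1;  -(1/8)·log₂(1) = 0.0000
  (A=1,B=0): P(A|B) = (1/4)/(7/8) = 2/7;  -(1/4)·log₂(2/7) = 0.4518
H(A|B) = 0.3034 + 0.0000 + 0.4518
  = 0.7552 bits
H(B) + H(A|B) = 0.5436 + 0.7552 = 1.2988 bits

Direct computation of the joint entropy:
H(A,B) = -[(5/8)·log₂(5/8) + (1/8)·log₂(1/8) + (1/4)·log₂(1/4)]
  = 0.4238 + 0.3750 + 0.5000
  = 1.2988 bits

All three agree: H(A,B) = 1.2988 bits ✓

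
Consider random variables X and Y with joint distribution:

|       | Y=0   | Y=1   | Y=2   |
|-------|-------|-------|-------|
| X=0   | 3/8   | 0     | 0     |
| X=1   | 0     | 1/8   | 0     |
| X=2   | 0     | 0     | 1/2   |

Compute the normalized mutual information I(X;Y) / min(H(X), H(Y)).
Marginal P(X) (row sums):
  P(X=0) = 3/8 + 0 + 0 = 3/8
  P(X=1) = 0 + 1/8 + 0 = 1/8
  P(X=2) = 0 + 0 + 1/2 = 1/2
Marginal P(Y) (column sums):
  P(Y=0) = 3/8 + 0 + 0 = 3/8
  P(Y=1) = 0 + 1/8 + 0 = 1/8
  P(Y=2) = 0 + 0 + 1/2 = 1/2

H(X) = -[(3/8)·log₂(3/8) + (1/8)·log₂(1/8) + (1/2)·log₂(1/2)]
  = 0.5306 + 0.3750 + 0.5000
  = 1.4056 bits
H(Y) = -[(3/8)·log₂(3/8) + (1/8)·log₂(1/8) + (1/2)·log₂(1/2)]
  = 0.5306 + 0.3750 + 0.5000
  = 1.4056 bits
H(X,Y) = -[(3/8)·log₂(3/8) + (1/8)·log₂(1/8) + (1/2)·log₂(1/2)]
  = 0.5306 + 0.3750 + 0.5000
  = 1.4056 bits

I(X;Y) = H(X) + H(Y) - H(X,Y)
  = 1.4056 + 1.4056 - 1.4056
  = 1.4056 bits

min(H(X), H(Y)) = min(1.4056, 1.4056) = 1.4056 bits
Normalized MI = 1.4056 / 1.4056 = 1.0000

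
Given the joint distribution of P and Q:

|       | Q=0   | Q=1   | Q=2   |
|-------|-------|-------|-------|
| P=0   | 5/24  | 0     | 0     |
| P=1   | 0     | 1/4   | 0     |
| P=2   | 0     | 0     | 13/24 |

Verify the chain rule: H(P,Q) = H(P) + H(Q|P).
Left side:
H(P,Q) = -[(5/24)·log₂(5/24) + (1/4)·log₂(1/4) + (13/24)·log₂(13/24)]
  = 0.4715 + 0.5000 + 0.4791
  = 1.4506 bits

Right side:
Marginal P(P) (row sums):
  P(P=0) = 5/24 + 0 + 0 = 5/24
  P(P=1) = 0 + 1/4 + 0 = 1/4
  P(P=2) = 0 + 0 + 13/24 = 13/24
H(P) = -[(5/24)·log₂(5/24) + (1/4)·log₂(1/4) + (13/24)·log₂(13/24)]
  = 0.4715 + 0.5000 + 0.4791
  = 1.4506 bits
H(Q|P) = -Σ P(P,Q)·log₂ P(Q|P), where P(Q|P) = P(P,Q) / P(P)
  (cells with P(P,Q) = 0 contribute 0)
  (P=0,Q=0): P(Q|P) = (5/24)/(5/24) = 1;  -(5/24)·log₂(1) = 0.0000
  (P=1,Q=1): P(Q|P) = (1/4)/(1/4) = 1;  -(1/4)·log₂(1) = 0.0000
  (P=2,Q=2): P(Q|P) = (13/24)/(13/24) = 1;  -(13/24)·log₂(1) = 0.0000
H(Q|P) = 0.0000 + 0.0000 + 0.0000
  = 0.0000 bits
H(P) + H(Q|P) = 1.4506 + 0.0000 = 1.4506 bits

Both sides equal 1.4506 bits, so the chain rule holds ✓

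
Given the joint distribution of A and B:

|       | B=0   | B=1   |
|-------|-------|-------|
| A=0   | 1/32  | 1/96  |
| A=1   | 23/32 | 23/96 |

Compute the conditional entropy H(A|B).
Marginal P(B) (column sums):
  P(B=0) = 1/32 + 23/32 = 3/4
  P(B=1) = 1/96 + 23/96 = 1/4

H(A|B) = -Σ P(A,B)·log₂ P(A|B), where P(A|B) = P(A,B) / P(B)
  (A=0,B=0): P(A|B) = (1/32)/(3/4) = 1/24;  -(1/32)·log₂(1/24) = 0.1433
  (A=0,B=1): P(A|B) = (1/96)/(1/4) = 1/24;  -(1/96)·log₂(1/24) = 0.0478
  (A=1,B=0): P(A|B) = (23/32)/(3/4) = 23/24;  -(23/32)·log₂(23/24) = 0.0441
  (A=1,B=1): P(A|B) = (23/96)/(1/4) = 23/24;  -(23/96)·log₂(23/24) = 0.0147
H(A|B) = 0.1433 + 0.0478 + 0.0441 + 0.0147
  = 0.2499 bits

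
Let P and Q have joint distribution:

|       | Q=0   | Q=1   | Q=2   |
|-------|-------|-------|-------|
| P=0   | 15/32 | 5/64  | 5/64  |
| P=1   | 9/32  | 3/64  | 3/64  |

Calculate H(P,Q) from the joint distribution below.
H(P,Q) = -Σ P(P,Q) log₂ P(P,Q), summed over the non-zero cells:
H(P,Q) = -[(15/32)·log₂(15/32) + (5/64)·log₂(5/64) + (5/64)·log₂(5/64) + (9/32)·log₂(9/32) + (3/64)·log₂(3/64) + (3/64)·log₂(3/64)]
  = 0.5124 + 0.2873 + 0.2873 + 0.5147 + 0.2070 + 0.2070
  = 2.0157 bits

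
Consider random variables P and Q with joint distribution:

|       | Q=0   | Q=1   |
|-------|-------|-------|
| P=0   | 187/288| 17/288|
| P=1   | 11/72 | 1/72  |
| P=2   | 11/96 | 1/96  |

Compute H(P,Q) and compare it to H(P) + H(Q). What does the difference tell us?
Marginal P(P) (row sums):
  P(P=0) = 187/288 + 17/288 = 17/24
  P(P=1) = 11/72 + 1/72 = 1/6
  P(P=2) = 11/96 + 1/96 = 1/8
Marginal P(Q) (column sums):
  P(Q=0) = 187/288 + 11/72 + 11/96 = 11/12
  P(Q=1) = 17/288 + 1/72 + 1/96 = 1/12

H(P,Q) = -[(187/288)·log₂(187/288) + (17/288)·log₂(17/288) + (11/72)·log₂(11/72) + (1/72)·log₂(1/72) + (11/96)·log₂(11/96) + (1/96)·log₂(1/96)]
  = 0.4045 + 0.2410 + 0.4141 + 0.0857 + 0.3581 + 0.0686
  = 1.5720 bits
H(P) = -[(17/24)·log₂(17/24) + (1/6)·log₂(1/6) + (1/8)·log₂(1/8)]
  = 0.3524 + 0.4308 + 0.3750
  = 1.1582 bits
H(Q) = -[(11/12)·log₂(11/12) + (1/12)·log₂(1/12)]
  = 0.1151 + 0.2987
  = 0.4138 bits

H(P) + H(Q) = 1.1582 + 0.4138 = 1.5720 bits
Difference: H(P) + H(Q) - H(P,Q) = 1.5720 - 1.5720 = 0.0000 bits = I(P;Q)

The difference is the mutual information; it is 0 here, so P and Q are independent (the joint entropy equals the sum of the marginal entropies).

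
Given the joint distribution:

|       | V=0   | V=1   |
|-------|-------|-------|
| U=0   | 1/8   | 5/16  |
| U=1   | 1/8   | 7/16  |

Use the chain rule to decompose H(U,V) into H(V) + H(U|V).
By the chain rule: H(U,V) = H(V) + H(U|V)

Marginal P(V) (column sums):
  P(V=0) = 1/8 + 1/8 = 1/4
  P(V=1) = 5/16 + 7/16 = 3/4
H(V) = -[(1/4)·log₂(1/4) + (3/4)·log₂(3/4)]
  = 0.5000 + 0.3113
  = 0.8113 bits
H(U|V) = -Σ P(U,V)·log₂ P(U|V), where P(U|V) = P(U,V) / P(V)
  (U=0,V=0): P(U|V) = (1/8)/(1/4) = 1/2;  -(1/8)·log₂(1/2) = 0.1250
  (U=0,V=1): P(U|V) = (5/16)/(3/4) = 5/12;  -(5/16)·log₂(5/12) = 0.3947
  (U=1,V=0): P(U|V) = (1/8)/(1/4) = 1/2;  -(1/8)·log₂(1/2) = 0.1250
  (U=1,V=1): P(U|V) = (7/16)/(3/4) = 7/12;  -(7/16)·log₂(7/12) = 0.3402
H(U|V) = 0.1250 + 0.3947 + 0.1250 + 0.3402
  = 0.9849 bits

H(U,V) = H(V) + H(U|V) = 0.8113 + 0.9849 = 1.7962 bits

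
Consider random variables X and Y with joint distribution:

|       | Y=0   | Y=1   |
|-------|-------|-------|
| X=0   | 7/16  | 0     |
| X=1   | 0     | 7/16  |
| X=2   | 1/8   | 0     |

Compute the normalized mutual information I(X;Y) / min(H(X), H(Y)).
Marginal P(X) (row sums):
  P(X=0) = 7/16 + 0 = 7/16
  P(X=1) = 0 + 7/16 = 7/16
  P(X=2) = 1/8 + 0 = 1/8
Marginal P(Y) (column sums):
  P(Y=0) = 7/16 + 0 + 1/8 = 9/16
  P(Y=1) = 0 + 7/16 + 0 = 7/16

H(X) = -[(7/16)·log₂(7/16) + (7/16)·log₂(7/16) + (1/8)·log₂(1/8)]
  = 0.5218 + 0.5218 + 0.3750
  = 1.4186 bits
H(Y) = -[(9/16)·log₂(9/16) + (7/16)·log₂(7/16)]
  = 0.4669 + 0.5218
  = 0.9887 bits
H(X,Y) = -[(7/16)·log₂(7/16) + (7/16)·log₂(7/16) + (1/8)·log₂(1/8)]
  = 0.5218 + 0.5218 + 0.3750
  = 1.4186 bits

I(X;Y) = H(X) + H(Y) - H(X,Y)
  = 1.4186 + 0.9887 - 1.4186
  = 0.9887 bits

min(H(X), H(Y)) = min(1.4186, 0.9887) = 0.9887 bits
Normalized MI = 0.9887 / 0.9887 = 1.0000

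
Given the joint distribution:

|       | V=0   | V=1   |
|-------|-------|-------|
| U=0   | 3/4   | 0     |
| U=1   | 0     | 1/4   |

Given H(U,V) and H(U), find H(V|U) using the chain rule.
From the chain rule: H(U,V) = H(U) + H(V|U)
Therefore: H(V|U) = H(U,V) - H(U)

H(U,V) = -[(3/4)·log₂(3/4) + (1/4)·log₂(1/4)]
  = 0.3113 + 0.5000
  = 0.8113 bits
Marginal P(U) (row sums):
  P(U=0) = 3/4 + 0 = 3/4
  P(U=1) = 0 + 1/4 = 1/4
H(U) = -[(3/4)·log₂(3/4) + (1/4)·log₂(1/4)]
  = 0.3113 + 0.5000
  = 0.8113 bits

H(V|U) = 0.8113 - 0.8113 = 0.0000 bits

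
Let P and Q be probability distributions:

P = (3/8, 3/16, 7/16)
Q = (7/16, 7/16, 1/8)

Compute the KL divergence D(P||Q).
D(P||Q) = Σ P(i) log₂(P(i)/Q(i))
  i=0: (3/8) × log₂((3/8)/(7/16)) = (3/8) × log₂(6/7) = -0.0834
  i=1: (3/16) × log₂((3/16)/(7/16)) = (3/16) × log₂(3/7) = -0.2292
  i=2: (7/16) × log₂((7/16)/(1/8)) = (7/16) × log₂(7/2) = 0.7907
D(P||Q) = -0.0834 - 0.2292 + 0.7907
  = 0.4781 bits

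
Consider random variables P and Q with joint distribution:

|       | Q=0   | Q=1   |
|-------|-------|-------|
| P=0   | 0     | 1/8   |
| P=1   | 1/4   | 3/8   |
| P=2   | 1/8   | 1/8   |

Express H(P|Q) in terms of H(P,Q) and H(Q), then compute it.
H(P|Q) = H(P,Q) - H(Q)

Marginal P(Q) (column sums):
  P(Q=0) = 0 + 1/4 + 1/8 = 3/8
  P(Q=1) = 1/8 + 3/8 + 1/8 = 5/8

H(P,Q) = -[(1/8)·log₂(1/8) + (1/4)·log₂(1/4) + (3/8)·log₂(3/8) + (1/8)·log₂(1/8) + (1/8)·log₂(1/8)]
  = 0.3750 + 0.5000 + 0.5306 + 0.3750 + 0.3750
  = 2.1556 bits
H(Q) = -[(3/8)·log₂(3/8) + (5/8)·log₂(5/8)]
  = 0.5306 + 0.4238
  = 0.9544 bits

H(P|Q) = 2.1556 - 0.9544 = 1.2012 bits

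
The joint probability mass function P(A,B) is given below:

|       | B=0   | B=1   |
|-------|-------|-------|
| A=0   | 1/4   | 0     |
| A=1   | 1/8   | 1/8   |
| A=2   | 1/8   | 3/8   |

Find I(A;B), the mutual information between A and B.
Marginal P(A) (row sums):
  P(A=0) = 1/4 + 0 = 1/4
  P(A=1) = 1/8 + 1/8 = 1/4
  P(A=2) = 1/8 + 3/8 = 1/2
Marginal P(B) (column sums):
  P(B=0) = 1/4 + 1/8 + 1/8 = 1/2
  P(B=1) = 0 + 1/8 + 3/8 = 1/2

H(A) = -[(1/4)·log₂(1/4) + (1/4)·log₂(1/4) + (1/2)·log₂(1/2)]
  = 0.5000 + 0.5000 + 0.5000
  = 1.5000 bits
H(B) = -[(1/2)·log₂(1/2) + (1/2)·log₂(1/2)]
  = 0.5000 + 0.5000
  = 1.0000 bits
H(A,B) = -[(1/4)·log₂(1/4) + (1/8)·log₂(1/8) + (1/8)·log₂(1/8) + (1/8)·log₂(1/8) + (3/8)·log₂(3/8)]
  = 0.5000 + 0.3750 + 0.3750 + 0.3750 + 0.5306
  = 2.1556 bits

I(A;B) = H(A) + H(B) - H(A,B)
  = 1.5000 + 1.0000 - 2.1556
  = 0.3444 bits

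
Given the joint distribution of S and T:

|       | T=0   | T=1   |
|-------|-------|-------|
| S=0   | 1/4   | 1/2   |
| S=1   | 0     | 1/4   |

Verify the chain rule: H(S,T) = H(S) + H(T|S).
Left side:
H(S,T) = -[(1/4)·log₂(1/4) + (1/2)·log₂(1/2) + (1/4)·log₂(1/4)]
  = 0.5000 + 0.5000 + 0.5000
  = 1.5000 bits

Right side:
Marginal P(S) (row sums):
  P(S=0) = 1/4 + 1/2 = 3/4
  P(S=1) = 0 + 1/4 = 1/4
H(S) = -[(3/4)·log₂(3/4) + (1/4)·log₂(1/4)]
  = 0.3113 + 0.5000
  = 0.8113 bits
H(T|S) = -Σ P(S,T)·log₂ P(T|S), where P(T|S) = P(S,T) / P(S)
  (cells with P(S,T) = 0 contribute 0)
  (S=0,T=0): P(T|S) = (1/4)/(3/4) = 1/3;  -(1/4)·log₂(1/3) = 0.3962
  (S=0,T=1): P(T|S) = (1/2)/(3/4) = 2/3;  -(1/2)·log₂(2/3) = 0.2925
  (S=1,T=1): P(T|S) = (1/4)/(1/4) = 1;  -(1/4)·log₂(1) = 0.0000
H(T|S) = 0.3962 + 0.2925 + 0.0000
  = 0.6887 bits
H(S) + H(T|S) = 0.8113 + 0.6887 = 1.5000 bits

Both sides equal 1.5000 bits, so the chain rule holds ✓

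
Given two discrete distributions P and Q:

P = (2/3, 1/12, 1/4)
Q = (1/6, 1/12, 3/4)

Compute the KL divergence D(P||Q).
D(P||Q) = Σ P(i) log₂(P(i)/Q(i))
  i=0: (2/3) × log₂((2/3)/(1/6)) = (2/3) × log₂(4) = 1.3333
  i=1: (1/12) × log₂((1/12)/(1/12)) = (1/12) × log₂(1) = 0.0000
  i=2: (1/4) × log₂((1/4)/(3/4)) = (1/4) × log₂(1/3) = -0.3962
D(P||Q) = 1.3333 + 0.0000 - 0.3962
  = 0.9371 bits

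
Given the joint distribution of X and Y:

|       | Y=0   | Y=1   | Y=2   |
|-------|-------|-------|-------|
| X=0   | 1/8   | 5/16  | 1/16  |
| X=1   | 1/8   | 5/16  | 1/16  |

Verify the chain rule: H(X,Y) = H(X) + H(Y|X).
Left side:
H(X,Y) = -[(1/8)·log₂(1/8) + (5/16)·log₂(5/16) + (1/16)·log₂(1/16) + (1/8)·log₂(1/8) + (5/16)·log₂(5/16) + (1/16)·log₂(1/16)]
  = 0.3750 + 0.5244 + 0.2500 + 0.3750 + 0.5244 + 0.2500
  = 2.2988 bits

Right side:
Marginal P(X) (row sums):
  P(X=0) = 1/8 + 5/16 + 1/16 = 1/2
  P(X=1) = 1/8 + 5/16 + 1/16 = 1/2
H(X) = -[(1/2)·log₂(1/2) + (1/2)·log₂(1/2)]
  = 0.5000 + 0.5000
  = 1.0000 bits
H(Y|X) = -Σ P(X,Y)·log₂ P(Y|X), where P(Y|X) = P(X,Y) / P(X)
  (X=0,Y=0): P(Y|X) = (1/8)/(1/2) = 1/4;  -(1/8)·log₂(1/4) = 0.2500
  (X=0,Y=1): P(Y|X) = (5/16)/(1/2) = 5/8;  -(5/16)·log₂(5/8) = 0.2119
  (X=0,Y=2): P(Y|X) = (1/16)/(1/2) = 1/8;  -(1/16)·log₂(1/8) = 0.1875
  (X=1,Y=0): P(Y|X) = (1/8)/(1/2) = 1/4;  -(1/8)·log₂(1/4) = 0.2500
  (X=1,Y=1): P(Y|X) = (5/16)/(1/2) = 5/8;  -(5/16)·log₂(5/8) = 0.2119
  (X=1,Y=2): P(Y|X) = (1/16)/(1/2) = 1/8;  -(1/16)·log₂(1/8) = 0.1875
H(Y|X) = 0.2500 + 0.2119 + 0.1875 + 0.2500 + 0.2119 + 0.1875
  = 1.2988 bits
H(X) + H(Y|X) = 1.0000 + 1.2988 = 2.2988 bits

Both sides equal 2.2988 bits, so the chain rule holds ✓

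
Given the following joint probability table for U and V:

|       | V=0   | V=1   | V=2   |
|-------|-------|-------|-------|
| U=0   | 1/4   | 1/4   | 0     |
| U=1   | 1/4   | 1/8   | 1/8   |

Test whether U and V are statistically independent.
Marginal P(U) (row sums):
  P(U=0) = 1/4 + 1/4 + 0 = 1/2
  P(U=1) = 1/4 + 1/8 + 1/8 = 1/2
Marginal P(V) (column sums):
  P(V=0) = 1/4 + 1/4 = 1/2
  P(V=1) = 1/4 + 1/8 = 3/8
  P(V=2) = 0 + 1/8 = 1/8

U and V are independent iff P(U=i,V=j) = P(U=i)·P(V=j) for every cell.
  P(U=0)·P(V=1) = 1/2 × 3/8 = 3/16, but P(U=0,V=1) = 1/4 ✗

No, U and V are not independent. Quantitatively, I(U;V) > 0:

H(U) = -[(1/2)·log₂(1/2) + (1/2)·log₂(1/2)]
  = 0.5000 + 0.5000
  = 1.0000 bits
H(V) = -[(1/2)·log₂(1/2) + (3/8)·log₂(3/8) + (1/8)·log₂(1/8)]
  = 0.5000 + 0.5306 + 0.3750
  = 1.4056 bits
H(U,V) = -[(1/4)·log₂(1/4) + (1/4)·log₂(1/4) + (1/4)·log₂(1/4) + (1/8)·log₂(1/8) + (1/8)·log₂(1/8)]
  = 0.5000 + 0.5000 + 0.5000 + 0.3750 + 0.3750
  = 2.2500 bits
I(U;V) = H(U) + H(V) - H(U,V) = 1.0000 + 1.4056 - 2.2500 = 0.1556 bits > 0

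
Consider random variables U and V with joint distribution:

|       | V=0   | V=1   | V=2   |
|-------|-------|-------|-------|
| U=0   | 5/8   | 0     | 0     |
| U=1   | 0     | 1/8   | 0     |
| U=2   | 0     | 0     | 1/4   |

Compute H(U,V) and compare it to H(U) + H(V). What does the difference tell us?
Marginal P(U) (row sums):
  P(U=0) = 5/8 + 0 + 0 = 5/8
  P(U=1) = 0 + 1/8 + 0 = 1/8
  P(U=2) = 0 + 0 + 1/4 = 1/4
Marginal P(V) (column sums):
  P(V=0) = 5/8 + 0 + 0 = 5/8
  P(V=1) = 0 + 1/8 + 0 = 1/8
  P(V=2) = 0 + 0 + 1/4 = 1/4

H(U,V) = -[(5/8)·log₂(5/8) + (1/8)·log₂(1/8) + (1/4)·log₂(1/4)]
  = 0.4238 + 0.3750 + 0.5000
  = 1.2988 bits
H(U) = -[(5/8)·log₂(5/8) + (1/8)·log₂(1/8) + (1/4)·log₂(1/4)]
  = 0.4238 + 0.3750 + 0.5000
  = 1.2988 bits
H(V) = -[(5/8)·log₂(5/8) + (1/8)·log₂(1/8) + (1/4)·log₂(1/4)]
  = 0.4238 + 0.3750 + 0.5000
  = 1.2988 bits

H(U) + H(V) = 1.2988 + 1.2988 = 2.5976 bits
Difference: H(U) + H(V) - H(U,V) = 2.5976 - 1.2988 = 1.2988 bits = I(U;V)

The difference is the mutual information; it is positive here, so U and V are dependent (knowing one reduces uncertainty about the other by 1.2988 bits).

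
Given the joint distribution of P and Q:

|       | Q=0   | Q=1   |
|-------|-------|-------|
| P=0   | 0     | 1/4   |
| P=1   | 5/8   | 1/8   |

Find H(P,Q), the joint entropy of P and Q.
H(P,Q) = -Σ P(P,Q) log₂ P(P,Q), summed over the non-zero cells:
H(P,Q) = -[(1/4)·log₂(1/4) + (5/8)·log₂(5/8) + (1/8)·log₂(1/8)]
  = 0.5000 + 0.4238 + 0.3750
  = 1.2988 bits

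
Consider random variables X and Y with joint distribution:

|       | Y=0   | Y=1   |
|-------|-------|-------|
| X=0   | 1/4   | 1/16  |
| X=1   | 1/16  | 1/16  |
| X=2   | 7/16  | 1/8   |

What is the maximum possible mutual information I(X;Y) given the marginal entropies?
The upper bound on mutual information is I(X;Y) ≤ min(H(X), H(Y)).

Marginal P(X) (row sums):
  P(X=0) = 1/4 + 1/16 = 5/16
  P(X=1) = 1/16 + 1/16 = 1/8
  P(X=2) = 7/16 + 1/8 = 9/16
Marginal P(Y) (column sums):
  P(Y=0) = 1/4 + 1/16 + 7/16 = 3/4
  P(Y=1) = 1/16 + 1/16 + 1/8 = 1/4

H(X) = -[(5/16)·log₂(5/16) + (1/8)·log₂(1/8) + (9/16)·log₂(9/16)]
  = 0.5244 + 0.3750 + 0.4669
  = 1.3663 bits
H(Y) = -[(3/4)·log₂(3/4) + (1/4)·log₂(1/4)]
  = 0.3113 + 0.5000
  = 0.8113 bits

Maximum possible I(X;Y) = min(1.3663, 0.8113) = 0.8113 bits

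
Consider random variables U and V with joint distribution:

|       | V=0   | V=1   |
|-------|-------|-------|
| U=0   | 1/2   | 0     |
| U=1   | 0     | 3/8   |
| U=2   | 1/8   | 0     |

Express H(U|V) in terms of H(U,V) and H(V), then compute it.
H(U|V) = H(U,V) - H(V)

Marginal P(V) (column sums):
  P(V=0) = 1/2 + 0 + 1/8 = 5/8
  P(V=1) = 0 + 3/8 + 0 = 3/8

H(U,V) = -[(1/2)·log₂(1/2) + (3/8)·log₂(3/8) + (1/8)·log₂(1/8)]
  = 0.5000 + 0.5306 + 0.3750
  = 1.4056 bits
H(V) = -[(5/8)·log₂(5/8) + (3/8)·log₂(3/8)]
  = 0.4238 + 0.5306
  = 0.9544 bits

H(U|V) = 1.4056 - 0.9544 = 0.4512 bits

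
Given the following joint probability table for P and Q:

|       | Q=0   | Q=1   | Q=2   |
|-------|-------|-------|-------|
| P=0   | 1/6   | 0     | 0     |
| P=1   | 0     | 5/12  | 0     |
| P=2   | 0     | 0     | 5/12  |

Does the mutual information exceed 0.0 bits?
Marginal P(P) (row sums):
  P(P=0) = 1/6 + 0 + 0 = 1/6
  P(P=1) = 0 + 5/12 + 0 = 5/12
  P(P=2) = 0 + 0 + 5/12 = 5/12
Marginal P(Q) (column sums):
  P(Q=0) = 1/6 + 0 + 0 = 1/6
  P(Q=1) = 0 + 5/12 + 0 = 5/12
  P(Q=2) = 0 + 0 + 5/12 = 5/12

H(P) = -[(1/6)·log₂(1/6) + (5/12)·log₂(5/12) + (5/12)·log₂(5/12)]
  = 0.4308 + 0.5263 + 0.5263
  = 1.4834 bits
H(Q) = -[(1/6)·log₂(1/6) + (5/12)·log₂(5/12) + (5/12)·log₂(5/12)]
  = 0.4308 + 0.5263 + 0.5263
  = 1.4834 bits
H(P,Q) = -[(1/6)·log₂(1/6) + (5/12)·log₂(5/12) + (5/12)·log₂(5/12)]
  = 0.4308 + 0.5263 + 0.5263
  = 1.4834 bits

I(P;Q) = H(P) + H(Q) - H(P,Q)
  = 1.4834 + 1.4834 - 1.4834
  = 1.4834 bits

Yes. I(P;Q) = 1.4834 bits, which is > 0.0 bits.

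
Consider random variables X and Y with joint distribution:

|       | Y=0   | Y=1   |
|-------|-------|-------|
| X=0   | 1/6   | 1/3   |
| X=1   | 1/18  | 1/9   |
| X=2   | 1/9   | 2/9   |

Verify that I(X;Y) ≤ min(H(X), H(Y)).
Marginal P(X) (row sums):
  P(X=0) = 1/6 + 1/3 = 1/2
  P(X=1) = 1/18 + 1/9 = 1/6
  P(X=2) = 1/9 + 2/9 = 1/3
Marginal P(Y) (column sums):
  P(Y=0) = 1/6 + 1/18 + 1/9 = 1/3
  P(Y=1) = 1/3 + 1/9 + 2/9 = 2/3

H(X) = -[(1/2)·log₂(1/2) + (1/6)·log₂(1/6) + (1/3)·log₂(1/3)]
  = 0.5000 + 0.4308 + 0.5283
  = 1.4591 bits
H(Y) = -[(1/3)·log₂(1/3) + (2/3)·log₂(2/3)]
  = 0.5283 + 0.3900
  = 0.9183 bits
H(X,Y) = -[(1/6)·log₂(1/6) + (1/3)·log₂(1/3) + (1/18)·log₂(1/18) + (1/9)·log₂(1/9) + (1/9)·log₂(1/9) + (2/9)·log₂(2/9)]
  = 0.4308 + 0.5283 + 0.2317 + 0.3522 + 0.3522 + 0.4822
  = 2.3774 bits

I(X;Y) = H(X) + H(Y) - H(X,Y)
  = 1.4591 + 0.9183 - 2.3774
  = 0.0000 bits

min(H(X), H(Y)) = min(1.4591, 0.9183) = 0.9183 bits
Since 0.0000 ≤ 0.9183, the bound is satisfied ✓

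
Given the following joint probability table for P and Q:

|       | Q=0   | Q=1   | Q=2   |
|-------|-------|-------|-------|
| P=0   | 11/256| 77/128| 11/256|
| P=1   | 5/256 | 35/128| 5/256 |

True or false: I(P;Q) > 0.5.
Marginal P(P) (row sums):
  P(P=0) = 11/256 + 77/128 + 11/256 = 11/16
  P(P=1) = 5/256 + 35/128 + 5/256 = 5/16
Marginal P(Q) (column sums):
  P(Q=0) = 11/256 + 5/256 = 1/16
  P(Q=1) = 77/128 + 35/128 = 7/8
  P(Q=2) = 11/256 + 5/256 = 1/16

H(P) = -[(11/16)·log₂(11/16) + (5/16)·log₂(5/16)]
  = 0.3716 + 0.5244
  = 0.8960 bits
H(Q) = -[(1/16)·log₂(1/16) + (7/8)·log₂(7/8) + (1/16)·log₂(1/16)]
  = 0.2500 + 0.1686 + 0.2500
  = 0.6686 bits
H(P,Q) = -[(11/256)·log₂(11/256) + (77/128)·log₂(77/128) + (11/256)·log₂(11/256) + (5/256)·log₂(5/256) + (35/128)·log₂(35/128) + (5/256)·log₂(5/256)]
  = 0.1951 + 0.4411 + 0.1951 + 0.1109 + 0.5115 + 0.1109
  = 1.5646 bits

I(P;Q) = H(P) + H(Q) - H(P,Q)
  = 0.8960 + 0.6686 - 1.5646
  = 0.0000 bits

False. I(P;Q) = 0.0000 bits, which is ≤ 0.5 bits.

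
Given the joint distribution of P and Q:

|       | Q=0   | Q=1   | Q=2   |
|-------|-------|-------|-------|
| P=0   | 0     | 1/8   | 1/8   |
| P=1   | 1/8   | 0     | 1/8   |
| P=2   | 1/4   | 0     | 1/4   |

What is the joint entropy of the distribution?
H(P,Q) = -Σ P(P,Q) log₂ P(P,Q), summed over the non-zero cells:
H(P,Q) = -[(1/8)·log₂(1/8) + (1/8)·log₂(1/8) + (1/8)·log₂(1/8) + (1/8)·log₂(1/8) + (1/4)·log₂(1/4) + (1/4)·log₂(1/4)]
  = 0.3750 + 0.3750 + 0.3750 + 0.3750 + 0.5000 + 0.5000
  = 2.5000 bits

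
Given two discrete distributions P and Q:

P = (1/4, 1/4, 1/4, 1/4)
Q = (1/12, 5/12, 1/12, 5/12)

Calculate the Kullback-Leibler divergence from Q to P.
D(P||Q) = Σ P(i) log₂(P(i)/Q(i))
  i=0: (1/4) × log₂((1/4)/(1/12)) = (1/4) × log₂(3) = 0.3962
  i=1: (1/4) × log₂((1/4)/(5/12)) = (1/4) × log₂(3/5) = -0.1842
  i=2: (1/4) × log₂((1/4)/(1/12)) = (1/4) × log₂(3) = 0.3962
  i=3: (1/4) × log₂((1/4)/(5/12)) = (1/4) × log₂(3/5) = -0.1842
D(P||Q) = 0.3962 - 0.1842 + 0.3962 - 0.1842
  = 0.4240 bits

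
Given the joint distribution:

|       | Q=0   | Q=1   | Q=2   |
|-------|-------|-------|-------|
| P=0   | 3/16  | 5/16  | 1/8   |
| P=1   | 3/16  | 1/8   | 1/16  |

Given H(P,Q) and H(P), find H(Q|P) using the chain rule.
From the chain rule: H(P,Q) = H(P) + H(Q|P)
Therefore: H(Q|P) = H(P,Q) - H(P)

H(P,Q) = -[(3/16)·log₂(3/16) + (5/16)·log₂(5/16) + (1/8)·log₂(1/8) + (3/16)·log₂(3/16) + (1/8)·log₂(1/8) + (1/16)·log₂(1/16)]
  = 0.4528 + 0.5244 + 0.3750 + 0.4528 + 0.3750 + 0.2500
  = 2.4300 bits
Marginal P(P) (row sums):
  P(P=0) = 3/16 + 5/16 + 1/8 = 5/8
  P(P=1) = 3/16 + 1/8 + 1/16 = 3/8
H(P) = -[(5/8)·log₂(5/8) + (3/8)·log₂(3/8)]
  = 0.4238 + 0.5306
  = 0.9544 bits

H(Q|P) = 2.4300 - 0.9544 = 1.4756 bits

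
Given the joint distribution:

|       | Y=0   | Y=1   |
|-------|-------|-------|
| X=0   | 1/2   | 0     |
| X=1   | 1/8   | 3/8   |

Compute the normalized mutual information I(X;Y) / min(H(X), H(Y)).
Marginal P(X) (row sums):
  P(X=0) = 1/2 + 0 = 1/2
  P(X=1) = 1/8 + 3/8 = 1/2
Marginal P(Y) (column sums):
  P(Y=0) = 1/2 + 1/8 = 5/8
  P(Y=1) = 0 + 3/8 = 3/8

H(X) = -[(1/2)·log₂(1/2) + (1/2)·log₂(1/2)]
  = 0.5000 + 0.5000
  = 1.0000 bits
H(Y) = -[(5/8)·log₂(5/8) + (3/8)·log₂(3/8)]
  = 0.4238 + 0.5306
  = 0.9544 bits
H(X,Y) = -[(1/2)·log₂(1/2) + (1/8)·log₂(1/8) + (3/8)·log₂(3/8)]
  = 0.5000 + 0.3750 + 0.5306
  = 1.4056 bits

I(X;Y) = H(X) + H(Y) - H(X,Y)
  = 1.0000 + 0.9544 - 1.4056
  = 0.5488 bits

min(H(X), H(Y)) = min(1.0000, 0.9544) = 0.9544 bits
Normalized MI = 0.5488 / 0.9544 = 0.5750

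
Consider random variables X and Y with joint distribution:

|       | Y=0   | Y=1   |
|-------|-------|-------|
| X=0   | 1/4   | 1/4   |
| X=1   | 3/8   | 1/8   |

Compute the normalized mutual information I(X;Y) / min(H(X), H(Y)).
Marginal P(X) (row sums):
  P(X=0) = 1/4 + 1/4 = 1/2
  P(X=1) = 3/8 + 1/8 = 1/2
Marginal P(Y) (column sums):
  P(Y=0) = 1/4 + 3/8 = 5/8
  P(Y=1) = 1/4 + 1/8 = 3/8

H(X) = -[(1/2)·log₂(1/2) + (1/2)·log₂(1/2)]
  = 0.5000 + 0.5000
  = 1.0000 bits
H(Y) = -[(5/8)·log₂(5/8) + (3/8)·log₂(3/8)]
  = 0.4238 + 0.5306
  = 0.9544 bits
H(X,Y) = -[(1/4)·log₂(1/4) + (1/4)·log₂(1/4) + (3/8)·log₂(3/8) + (1/8)·log₂(1/8)]
  = 0.5000 + 0.5000 + 0.5306 + 0.3750
  = 1.9056 bits

I(X;Y) = H(X) + H(Y) - H(X,Y)
  = 1.0000 + 0.9544 - 1.9056
  = 0.0488 bits

min(H(X), H(Y)) = min(1.0000, 0.9544) = 0.9544 bits
Normalized MI = 0.0488 / 0.9544 = 0.0511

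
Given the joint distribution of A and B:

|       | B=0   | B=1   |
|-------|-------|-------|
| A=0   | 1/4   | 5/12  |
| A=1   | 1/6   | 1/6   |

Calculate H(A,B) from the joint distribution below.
H(A,B) = -Σ P(A,B) log₂ P(A,B), summed over the non-zero cells:
H(A,B) = -[(1/4)·log₂(1/4) + (5/12)·log₂(5/12) + (1/6)·log₂(1/6) + (1/6)·log₂(1/6)]
  = 0.5000 + 0.5263 + 0.4308 + 0.4308
  = 1.8879 bits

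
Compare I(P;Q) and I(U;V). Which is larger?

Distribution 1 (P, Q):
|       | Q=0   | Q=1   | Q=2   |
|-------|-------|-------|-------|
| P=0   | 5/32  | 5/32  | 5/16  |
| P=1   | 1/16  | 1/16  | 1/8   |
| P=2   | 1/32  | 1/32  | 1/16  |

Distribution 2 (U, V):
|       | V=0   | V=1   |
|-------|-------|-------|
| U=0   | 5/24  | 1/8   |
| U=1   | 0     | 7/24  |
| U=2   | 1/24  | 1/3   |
Distribution 1 (P, Q):
Marginal P(P) (row sums):
  P(P=0) = 5/32 + 5/32 + 5/16 = 5/8
  P(P=1) = 1/16 + 1/16 + 1/8 = 1/4
  P(P=2) = 1/32 + 1/32 + 1/16 = 1/8
Marginal P(Q) (column sums):
  P(Q=0) = 5/32 + 1/16 + 1/32 = 1/4
  P(Q=1) = 5/32 + 1/16 + 1/32 = 1/4
  P(Q=2) = 5/16 + 1/8 + 1/16 = 1/2

H(P) = -[(5/8)·log₂(5/8) + (1/4)·log₂(1/4) + (1/8)·log₂(1/8)]
  = 0.4238 + 0.5000 + 0.3750
  = 1.2988 bits
H(Q) = -[(1/4)·log₂(1/4) + (1/4)·log₂(1/4) + (1/2)·log₂(1/2)]
  = 0.5000 + 0.5000 + 0.5000
  = 1.5000 bits
H(P,Q) = -[(5/32)·log₂(5/32) + (5/32)·log₂(5/32) + (5/16)·log₂(5/16) + (1/16)·log₂(1/16) + (1/16)·log₂(1/16) + (1/8)·log₂(1/8) + (1/32)·log₂(1/32) + (1/32)·log₂(1/32) + (1/16)·log₂(1/16)]
  = 0.4184 + 0.4184 + 0.5244 + 0.2500 + 0.2500 + 0.3750 + 0.1563 + 0.1563 + 0.2500
  = 2.7988 bits

I(P;Q) = H(P) + H(Q) - H(P,Q)
  = 1.2988 + 1.5000 - 2.7988
  = 0.0000 bits

Distribution 2 (U, V):
Marginal P(U) (row sums):
  P(U=0) = 5/24 + 1/8 = 1/3
  P(U=1) = 0 + 7/24 = 7/24
  P(U=2) = 1/24 + 1/3 = 3/8
Marginal P(V) (column sums):
  P(V=0) = 5/24 + 0 + 1/24 = 1/4
  P(V=1) = 1/8 + 7/24 + 1/3 = 3/4

H(U) = -[(1/3)·log₂(1/3) + (7/24)·log₂(7/24) + (3/8)·log₂(3/8)]
  = 0.5283 + 0.5185 + 0.5306
  = 1.5774 bits
H(V) = -[(1/4)·log₂(1/4) + (3/4)·log₂(3/4)]
  = 0.5000 + 0.3113
  = 0.8113 bits
H(U,V) = -[(5/24)·log₂(5/24) + (1/8)·log₂(1/8) + (7/24)·log₂(7/24) + (1/24)·log₂(1/24) + (1/3)·log₂(1/3)]
  = 0.4715 + 0.3750 + 0.5185 + 0.1910 + 0.5283
  = 2.0843 bits

I(U;V) = H(U) + H(V) - H(U,V)
  = 1.5774 + 0.8113 - 2.0843
  = 0.3044 bits

I(U;V) = 0.3044 bits > I(P;Q) = 0.0000 bits, so (U, V) has the higher mutual information (stronger dependence).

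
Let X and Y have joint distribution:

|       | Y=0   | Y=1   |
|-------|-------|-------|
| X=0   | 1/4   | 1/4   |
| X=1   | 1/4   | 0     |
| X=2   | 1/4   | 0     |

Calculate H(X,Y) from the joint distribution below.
H(X,Y) = -Σ P(X,Y) log₂ P(X,Y), summed over the non-zero cells:
H(X,Y) = -[(1/4)·log₂(1/4) + (1/4)·log₂(1/4) + (1/4)·log₂(1/4) + (1/4)·log₂(1/4)]
  = 0.5000 + 0.5000 + 0.5000 + 0.5000
  = 2.0000 bits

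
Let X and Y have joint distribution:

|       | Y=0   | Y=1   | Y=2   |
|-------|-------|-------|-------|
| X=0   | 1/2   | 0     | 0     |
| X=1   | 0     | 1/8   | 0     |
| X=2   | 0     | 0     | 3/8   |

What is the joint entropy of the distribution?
H(X,Y) = -Σ P(X,Y) log₂ P(X,Y), summed over the non-zero cells:
H(X,Y) = -[(1/2)·log₂(1/2) + (1/8)·log₂(1/8) + (3/8)·log₂(3/8)]
  = 0.5000 + 0.3750 + 0.5306
  = 1.4056 bits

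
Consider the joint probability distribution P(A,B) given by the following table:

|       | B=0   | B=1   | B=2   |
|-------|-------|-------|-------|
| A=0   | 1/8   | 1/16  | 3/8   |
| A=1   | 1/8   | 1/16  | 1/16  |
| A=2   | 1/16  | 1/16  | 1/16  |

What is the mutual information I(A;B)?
Marginal P(A) (row sums):
  P(A=0) = 1/8 + 1/16 + 3/8 = 9/16
  P(A=1) = 1/8 + 1/16 + 1/16 = 1/4
  P(A=2) = 1/16 + 1/16 + 1/16 = 3/16
Marginal P(B) (column sums):
  P(B=0) = 1/8 + 1/8 + 1/16 = 5/16
  P(B=1) = 1/16 + 1/16 + 1/16 = 3/16
  P(B=2) = 3/8 + 1/16 + 1/16 = 1/2

H(A) = -[(9/16)·log₂(9/16) + (1/4)·log₂(1/4) + (3/16)·log₂(3/16)]
  = 0.4669 + 0.5000 + 0.4528
  = 1.4197 bits
H(B) = -[(5/16)·log₂(5/16) + (3/16)·log₂(3/16) + (1/2)·log₂(1/2)]
  = 0.5244 + 0.4528 + 0.5000
  = 1.4772 bits
H(A,B) = -[(1/8)·log₂(1/8) + (1/16)·log₂(1/16) + (3/8)·log₂(3/8) + (1/8)·log₂(1/8) + (1/16)·log₂(1/16) + (1/16)·log₂(1/16) + (1/16)·log₂(1/16) + (1/16)·log₂(1/16) + (1/16)·log₂(1/16)]
  = 0.3750 + 0.2500 + 0.5306 + 0.3750 + 0.2500 + 0.2500 + 0.2500 + 0.2500 + 0.2500
  = 2.7806 bits

I(A;B) = H(A) + H(B) - H(A,B)
  = 1.4197 + 1.4772 - 2.7806
  = 0.1163 bits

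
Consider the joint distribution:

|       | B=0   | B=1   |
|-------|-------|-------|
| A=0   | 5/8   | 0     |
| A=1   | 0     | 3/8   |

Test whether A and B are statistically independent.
Marginal P(A) (row sums):
  P(A=0) = 5/8 + 0 = 5/8
  P(A=1) = 0 + 3/8 = 3/8
Marginal P(B) (column sums):
  P(B=0) = 5/8 + 0 = 5/8
  P(B=1) = 0 + 3/8 = 3/8

A and B are independent iff P(A=i,B=j) = P(A=i)·P(B=j) for every cell.
  P(A=0)·P(B=0) = 5/8 × 5/8 = 25/64, but P(A=0,B=0) = 5/8 ✗

No, A and B are not independent. Quantitatively, I(A;B) > 0:

H(A) = -[(5/8)·log₂(5/8) + (3/8)·log₂(3/8)]
  = 0.4238 + 0.5306
  = 0.9544 bits
H(B) = -[(5/8)·log₂(5/8) + (3/8)·log₂(3/8)]
  = 0.4238 + 0.5306
  = 0.9544 bits
H(A,B) = -[(5/8)·log₂(5/8) + (3/8)·log₂(3/8)]
  = 0.4238 + 0.5306
  = 0.9544 bits
I(A;B) = H(A) + H(B) - H(A,B) = 0.9544 + 0.9544 - 0.9544 = 0.9544 bits > 0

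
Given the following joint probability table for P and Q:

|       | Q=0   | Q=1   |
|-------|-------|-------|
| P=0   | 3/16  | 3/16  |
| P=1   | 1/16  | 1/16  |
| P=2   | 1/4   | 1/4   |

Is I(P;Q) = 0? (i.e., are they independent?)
Marginal P(P) (row sums):
  P(P=0) = 3/16 + 3/16 = 3/8
  P(P=1) = 1/16 + 1/16 = 1/8
  P(P=2) = 1/4 + 1/4 = 1/2
Marginal P(Q) (column sums):
  P(Q=0) = 3/16 + 1/16 + 1/4 = 1/2
  P(Q=1) = 3/16 + 1/16 + 1/4 = 1/2

P and Q are independent iff P(P=i,Q=j) = P(P=i)·P(Q=j) for every cell.
  P(P=0)·P(Q=0) = 3/8 × 1/2 = 3/16 = P(P=0,Q=0) ✓
  P(P=0)·P(Q=1) = 3/8 × 1/2 = 3/16 = P(P=0,Q=1) ✓
  P(P=1)·P(Q=0) = 1/8 × 1/2 = 1/16 = P(P=1,Q=0) ✓
  P(P=1)·P(Q=1) = 1/8 × 1/2 = 1/16 = P(P=1,Q=1) ✓
  P(P=2)·P(Q=0) = 1/2 × 1/2 = 1/4 = P(P=2,Q=0) ✓
  P(P=2)·P(Q=1) = 1/2 × 1/2 = 1/4 = P(P=2,Q=1) ✓

Yes, P and Q are independent: every cell factors, so I(P;Q) = 0 bits.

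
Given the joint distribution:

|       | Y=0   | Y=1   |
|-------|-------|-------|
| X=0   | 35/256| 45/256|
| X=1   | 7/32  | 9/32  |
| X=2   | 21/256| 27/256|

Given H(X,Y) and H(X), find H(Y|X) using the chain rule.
From the chain rule: H(X,Y) = H(X) + H(Y|X)
Therefore: H(Y|X) = H(X,Y) - H(X)

H(X,Y) = -[(35/256)·log₂(35/256) + (45/256)·log₂(45/256) + (7/32)·log₂(7/32) + (9/32)·log₂(9/32) + (21/256)·log₂(21/256) + (27/256)·log₂(27/256)]
  = 0.3925 + 0.4409 + 0.4796 + 0.5147 + 0.2959 + 0.3423
  = 2.4659 bits
Marginal P(X) (row sums):
  P(X=0) = 35/256 + 45/256 = 5/16
  P(X=1) = 7/32 + 9/32 = 1/2
  P(X=2) = 21/256 + 27/256 = 3/16
H(X) = -[(5/16)·log₂(5/16) + (1/2)·log₂(1/2) + (3/16)·log₂(3/16)]
  = 0.5244 + 0.5000 + 0.4528
  = 1.4772 bits

H(Y|X) = 2.4659 - 1.4772 = 0.9887 bits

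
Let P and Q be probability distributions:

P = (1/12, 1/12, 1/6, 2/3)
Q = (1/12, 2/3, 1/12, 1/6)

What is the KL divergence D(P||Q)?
D(P||Q) = Σ P(i) log₂(P(i)/Q(i))
  i=0: (1/12) × log₂((1/12)/(1/12)) = (1/12) × log₂(1) = 0.0000
  i=1: (1/12) × log₂((1/12)/(2/3)) = (1/12) × log₂(1/8) = -0.2500
  i=2: (1/6) × log₂((1/6)/(1/12)) = (1/6) × log₂(2) = 0.1667
  i=3: (2/3) × log₂((2/3)/(1/6)) = (2/3) × log₂(4) = 1.3333
D(P||Q) = 0.0000 - 0.2500 + 0.1667 + 1.3333
  = 1.2500 bits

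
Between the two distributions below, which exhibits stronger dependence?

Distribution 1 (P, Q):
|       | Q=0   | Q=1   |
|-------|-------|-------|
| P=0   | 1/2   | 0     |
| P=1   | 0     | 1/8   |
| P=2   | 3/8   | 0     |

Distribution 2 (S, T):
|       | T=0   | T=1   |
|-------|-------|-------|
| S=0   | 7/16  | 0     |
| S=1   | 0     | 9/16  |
Distribution 1 (P, Q):
Marginal P(P) (row sums):
  P(P=0) = 1/2 + 0 = 1/2
  P(P=1) = 0 + 1/8 = 1/8
  P(P=2) = 3/8 + 0 = 3/8
Marginal P(Q) (column sums):
  P(Q=0) = 1/2 + 0 + 3/8 = 7/8
  P(Q=1) = 0 + 1/8 + 0 = 1/8

H(P) = -[(1/2)·log₂(1/2) + (1/8)·log₂(1/8) + (3/8)·log₂(3/8)]
  = 0.5000 + 0.3750 + 0.5306
  = 1.4056 bits
H(Q) = -[(7/8)·log₂(7/8) + (1/8)·log₂(1/8)]
  = 0.1686 + 0.3750
  = 0.5436 bits
H(P,Q) = -[(1/2)·log₂(1/2) + (1/8)·log₂(1/8) + (3/8)·log₂(3/8)]
  = 0.5000 + 0.3750 + 0.5306
  = 1.4056 bits

I(P;Q) = H(P) + H(Q) - H(P,Q)
  = 1.4056 + 0.5436 - 1.4056
  = 0.5436 bits

Distribution 2 (S, T):
Marginal P(S) (row sums):
  P(S=0) = 7/16 + 0 = 7/16
  P(S=1) = 0 + 9/16 = 9/16
Marginal P(T) (column sums):
  P(T=0) = 7/16 + 0 = 7/16
  P(T=1) = 0 + 9/16 = 9/16

H(S) = -[(7/16)·log₂(7/16) + (9/16)·log₂(9/16)]
  = 0.5218 + 0.4669
  = 0.9887 bits
H(T) = -[(7/16)·log₂(7/16) + (9/16)·log₂(9/16)]
  = 0.5218 + 0.4669
  = 0.9887 bits
H(S,T) = -[(7/16)·log₂(7/16) + (9/16)·log₂(9/16)]
  = 0.5218 + 0.4669
  = 0.9887 bits

I(S;T) = H(S) + H(T) - H(S,T)
  = 0.9887 + 0.9887 - 0.9887
  = 0.9887 bits

I(S;T) = 0.9887 bits > I(P;Q) = 0.5436 bits, so (S, T) has the higher mutual information (stronger dependence).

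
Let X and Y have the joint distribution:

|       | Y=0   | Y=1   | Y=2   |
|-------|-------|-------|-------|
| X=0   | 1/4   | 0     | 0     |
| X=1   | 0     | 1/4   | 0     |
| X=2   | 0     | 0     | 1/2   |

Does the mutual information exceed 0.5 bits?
Marginal P(X) (row sums):
  P(X=0) = 1/4 + 0 + 0 = 1/4
  P(X=1) = 0 + 1/4 + 0 = 1/4
  P(X=2) = 0 + 0 + 1/2 = 1/2
Marginal P(Y) (column sums):
  P(Y=0) = 1/4 + 0 + 0 = 1/4
  P(Y=1) = 0 + 1/4 + 0 = 1/4
  P(Y=2) = 0 + 0 + 1/2 = 1/2

H(X) = -[(1/4)·log₂(1/4) + (1/4)·log₂(1/4) + (1/2)·log₂(1/2)]
  = 0.5000 + 0.5000 + 0.5000
  = 1.5000 bits
H(Y) = -[(1/4)·log₂(1/4) + (1/4)·log₂(1/4) + (1/2)·log₂(1/2)]
  = 0.5000 + 0.5000 + 0.5000
  = 1.5000 bits
H(X,Y) = -[(1/4)·log₂(1/4) + (1/4)·log₂(1/4) + (1/2)·log₂(1/2)]
  = 0.5000 + 0.5000 + 0.5000
  = 1.5000 bits

I(X;Y) = H(X) + H(Y) - H(X,Y)
  = 1.5000 + 1.5000 - 1.5000
  = 1.5000 bits

Yes. I(X;Y) = 1.5000 bits, which is > 0.5 bits.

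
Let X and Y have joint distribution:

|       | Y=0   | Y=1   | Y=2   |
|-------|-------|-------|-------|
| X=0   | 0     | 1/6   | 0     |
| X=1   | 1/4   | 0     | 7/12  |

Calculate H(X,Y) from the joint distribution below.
H(X,Y) = -Σ P(X,Y) log₂ P(X,Y), summed over the non-zero cells:
H(X,Y) = -[(1/6)·log₂(1/6) + (1/4)·log₂(1/4) + (7/12)·log₂(7/12)]
  = 0.4308 + 0.5000 + 0.4536
  = 1.3844 bits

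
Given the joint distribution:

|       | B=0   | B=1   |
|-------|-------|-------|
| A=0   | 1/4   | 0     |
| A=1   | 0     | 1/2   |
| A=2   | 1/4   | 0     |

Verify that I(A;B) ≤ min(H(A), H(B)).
Marginal P(A) (row sums):
  P(A=0) = 1/4 + 0 = 1/4
  P(A=1) = 0 + 1/2 = 1/2
  P(A=2) = 1/4 + 0 = 1/4
Marginal P(B) (column sums):
  P(B=0) = 1/4 + 0 + 1/4 = 1/2
  P(B=1) = 0 + 1/2 + 0 = 1/2

H(A) = -[(1/4)·log₂(1/4) + (1/2)·log₂(1/2) + (1/4)·log₂(1/4)]
  = 0.5000 + 0.5000 + 0.5000
  = 1.5000 bits
H(B) = -[(1/2)·log₂(1/2) + (1/2)·log₂(1/2)]
  = 0.5000 + 0.5000
  = 1.0000 bits
H(A,B) = -[(1/4)·log₂(1/4) + (1/2)·log₂(1/2) + (1/4)·log₂(1/4)]
  = 0.5000 + 0.5000 + 0.5000
  = 1.5000 bits

I(A;B) = H(A) + H(B) - H(A,B)
  = 1.5000 + 1.0000 - 1.5000
  = 1.0000 bits

min(H(A), H(B)) = min(1.5000, 1.0000) = 1.0000 bits
Since 1.0000 ≤ 1.0000, the bound is satisfied ✓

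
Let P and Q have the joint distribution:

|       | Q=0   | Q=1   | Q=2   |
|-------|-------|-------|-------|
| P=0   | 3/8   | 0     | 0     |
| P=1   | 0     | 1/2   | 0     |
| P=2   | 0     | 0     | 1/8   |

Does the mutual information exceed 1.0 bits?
Marginal P(P) (row sums):
  P(P=0) = 3/8 + 0 + 0 = 3/8
  P(P=1) = 0 + 1/2 + 0 = 1/2
  P(P=2) = 0 + 0 + 1/8 = 1/8
Marginal P(Q) (column sums):
  P(Q=0) = 3/8 + 0 + 0 = 3/8
  P(Q=1) = 0 + 1/2 + 0 = 1/2
  P(Q=2) = 0 + 0 + 1/8 = 1/8

H(P) = -[(3/8)·log₂(3/8) + (1/2)·log₂(1/2) + (1/8)·log₂(1/8)]
  = 0.5306 + 0.5000 + 0.3750
  = 1.4056 bits
H(Q) = -[(3/8)·log₂(3/8) + (1/2)·log₂(1/2) + (1/8)·log₂(1/8)]
  = 0.5306 + 0.5000 + 0.3750
  = 1.4056 bits
H(P,Q) = -[(3/8)·log₂(3/8) + (1/2)·log₂(1/2) + (1/8)·log₂(1/8)]
  = 0.5306 + 0.5000 + 0.3750
  = 1.4056 bits

I(P;Q) = H(P) + H(Q) - H(P,Q)
  = 1.4056 + 1.4056 - 1.4056
  = 1.4056 bits

Yes. I(P;Q) = 1.4056 bits, which is > 1.0 bits.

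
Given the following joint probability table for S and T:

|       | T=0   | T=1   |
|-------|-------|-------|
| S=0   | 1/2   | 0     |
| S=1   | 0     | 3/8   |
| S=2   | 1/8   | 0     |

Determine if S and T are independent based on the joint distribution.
Marginal P(S) (row sums):
  P(S=0) = 1/2 + 0 = 1/2
  P(S=1) = 0 + 3/8 = 3/8
  P(S=2) = 1/8 + 0 = 1/8
Marginal P(T) (column sums):
  P(T=0) = 1/2 + 0 + 1/8 = 5/8
  P(T=1) = 0 + 3/8 + 0 = 3/8

S and T are independent iff P(S=i,T=j) = P(S=i)·P(T=j) for every cell.
  P(S=0)·P(T=0) = 1/2 × 5/8 = 5/16, but P(S=0,T=0) = 1/2 ✗

No, S and T are not independent. Quantitatively, I(S;T) > 0:

H(S) = -[(1/2)·log₂(1/2) + (3/8)·log₂(3/8) + (1/8)·log₂(1/8)]
  = 0.5000 + 0.5306 + 0.3750
  = 1.4056 bits
H(T) = -[(5/8)·log₂(5/8) + (3/8)·log₂(3/8)]
  = 0.4238 + 0.5306
  = 0.9544 bits
H(S,T) = -[(1/2)·log₂(1/2) + (3/8)·log₂(3/8) + (1/8)·log₂(1/8)]
  = 0.5000 + 0.5306 + 0.3750
  = 1.4056 bits
I(S;T) = H(S) + H(T) - H(S,T) = 1.4056 + 0.9544 - 1.4056 = 0.9544 bits > 0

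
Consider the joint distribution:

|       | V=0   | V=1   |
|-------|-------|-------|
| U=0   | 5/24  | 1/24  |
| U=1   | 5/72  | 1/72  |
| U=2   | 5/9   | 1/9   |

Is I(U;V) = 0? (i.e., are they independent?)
Marginal P(U) (row sums):
  P(U=0) = 5/24 + 1/24 = 1/4
  P(U=1) = 5/72 + 1/72 = 1/12
  P(U=2) = 5/9 + 1/9 = 2/3
Marginal P(V) (column sums):
  P(V=0) = 5/24 + 5/72 + 5/9 = 5/6
  P(V=1) = 1/24 + 1/72 + 1/9 = 1/6

U and V are independent iff P(U=i,V=j) = P(U=i)·P(V=j) for every cell.
  P(U=0)·P(V=0) = 1/4 × 5/6 = 5/24 = P(U=0,V=0) ✓
  P(U=0)·P(V=1) = 1/4 × 1/6 = 1/24 = P(U=0,V=1) ✓
  P(U=1)·P(V=0) = 1/12 × 5/6 = 5/72 = P(U=1,V=0) ✓
  P(U=1)·P(V=1) = 1/12 × 1/6 = 1/72 = P(U=1,V=1) ✓
  P(U=2)·P(V=0) = 2/3 × 5/6 = 5/9 = P(U=2,V=0) ✓
  P(U=2)·P(V=1) = 2/3 × 1/6 = 1/9 = P(U=2,V=1) ✓

Yes, U and V are independent: every cell factors, so I(U;V) = 0 bits.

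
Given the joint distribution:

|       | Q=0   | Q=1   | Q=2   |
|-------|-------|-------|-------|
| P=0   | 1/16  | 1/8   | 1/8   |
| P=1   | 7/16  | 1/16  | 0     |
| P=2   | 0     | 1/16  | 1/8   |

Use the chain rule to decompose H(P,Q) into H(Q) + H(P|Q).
By the chain rule: H(P,Q) = H(Q) + H(P|Q)

Marginal P(Q) (column sums):
  P(Q=0) = 1/16 + 7/16 + 0 = 1/2
  P(Q=1) = 1/8 + 1/16 + 1/16 = 1/4
  P(Q=2) = 1/8 + 0 + 1/8 = 1/4
H(Q) = -[(1/2)·log₂(1/2) + (1/4)·log₂(1/4) + (1/4)·log₂(1/4)]
  = 0.5000 + 0.5000 + 0.5000
  = 1.5000 bits
H(P|Q) = -Σ P(P,Q)·log₂ P(P|Q), where P(P|Q) = P(P,Q) / P(Q)
  (cells with P(P,Q) = 0 contribute 0)
  (P=0,Q=0): P(P|Q) = (1/16)/(1/2) = 1/8;  -(1/16)·log₂(1/8) = 0.1875
  (P=0,Q=1): P(P|Q) = (1/8)/(1/4) = 1/2;  -(1/8)·log₂(1/2) = 0.1250
  (P=0,Q=2): P(P|Q) = (1/8)/(1/4) = 1/2;  -(1/8)·log₂(1/2) = 0.1250
  (P=1,Q=0): P(P|Q) = (7/16)/(1/2) = 7/8;  -(7/16)·log₂(7/8) = 0.0843
  (P=1,Q=1): P(P|Q) = (1/16)/(1/4) = 1/4;  -(1/16)·log₂(1/4) = 0.1250
  (P=2,Q=1): P(P|Q) = (1/16)/(1/4) = 1/4;  -(1/16)·log₂(1/4) = 0.1250
  (P=2,Q=2): P(P|Q) = (1/8)/(1/4) = 1/2;  -(1/8)·log₂(1/2) = 0.1250
H(P|Q) = 0.1875 + 0.1250 + 0.1250 + 0.0843 + 0.1250 + 0.1250 + 0.1250
  = 0.8968 bits

H(P,Q) = H(Q) + H(P|Q) = 1.5000 + 0.8968 = 2.3968 bits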